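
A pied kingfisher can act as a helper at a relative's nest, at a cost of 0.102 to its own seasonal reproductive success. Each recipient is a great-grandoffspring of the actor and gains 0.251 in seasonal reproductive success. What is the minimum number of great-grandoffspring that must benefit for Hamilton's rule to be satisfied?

r to a great-grandoffspring = 1/8 (three parent–offspring links: r = (1/2)^3 = 1/8).
Hamilton's rule: n·r·B > C  ⇒  n > C/(r·B) = 0.102/(0.125·0.251) = 3.251.
The smallest integer exceeding 3.251 is 4.

4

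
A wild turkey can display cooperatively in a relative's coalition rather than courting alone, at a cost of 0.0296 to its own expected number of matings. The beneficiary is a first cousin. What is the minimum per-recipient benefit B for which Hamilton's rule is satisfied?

r to a first cousin = 1/8 (first cousins share one grandparent pair — two paths of length 4: r = 2·(1/2)^4 = 1/8).
Hamilton's rule with n recipients of equal r: n·r·B > C, so B > C/(n·r) = 0.0296/(1·0.125) = 0.2368.

0.2368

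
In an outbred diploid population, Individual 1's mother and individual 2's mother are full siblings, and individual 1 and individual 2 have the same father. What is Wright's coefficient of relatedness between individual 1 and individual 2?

With two independent routes of shared ancestry, r is the sum of the two contributions.
Individual 1 and individual 2 are related in two ways: first cousins through their mothers (r = 1/8) and half-sibs through their shared father (r = 1/4).
r = 1/8 + 1/4 = 0.375.

0.375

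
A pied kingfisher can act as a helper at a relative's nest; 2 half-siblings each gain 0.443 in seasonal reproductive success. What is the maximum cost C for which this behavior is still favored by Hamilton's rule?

0.2215

r to a half-sibling = 1/4 (half-sibs share one parent — one path of length 2: r = (1/2)^2 = 1/4).
Hamilton's rule: n·r·B > C, so the trait is favored while C < n·r·B = 2·0.25·0.443 = 0.2215.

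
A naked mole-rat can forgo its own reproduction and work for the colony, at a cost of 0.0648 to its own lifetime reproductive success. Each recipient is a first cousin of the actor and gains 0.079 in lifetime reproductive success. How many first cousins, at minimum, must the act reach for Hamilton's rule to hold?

r to a first cousin = 1/8 (first cousins share one grandparent pair — two paths of length 4: r = 2·(1/2)^4 = 1/8).
Hamilton's rule: n·r·B > C  ⇒  n > C/(r·B) = 0.0648/(0.125·0.079) = 6.562.
The smallest integer exceeding 6.562 is 7.

7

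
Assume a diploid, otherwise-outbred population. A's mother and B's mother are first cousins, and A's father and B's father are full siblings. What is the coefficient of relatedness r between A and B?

0.15625

Relatedness sums over independent paths through distinct common ancestors.
A and B are related in two ways: second cousins through their mothers (r = 1/32) and first cousins through their fathers (r = 1/8).
r = 1/32 + 1/8 = 5/32 = 0.15625.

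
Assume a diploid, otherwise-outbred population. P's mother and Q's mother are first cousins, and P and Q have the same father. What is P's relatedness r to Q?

Independent pedigree routes through distinct common ancestors add.
P and Q are related in two ways: second cousins through their mothers (r = 1/32) and half-sibs through their shared father (r = 1/4).
r = 1/32 + 1/4 = 0.28125.

0.28125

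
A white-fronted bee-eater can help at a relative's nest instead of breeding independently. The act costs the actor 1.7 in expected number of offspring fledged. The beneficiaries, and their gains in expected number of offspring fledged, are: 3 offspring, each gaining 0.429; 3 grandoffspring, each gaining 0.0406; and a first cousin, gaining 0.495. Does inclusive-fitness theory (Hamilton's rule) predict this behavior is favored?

Hamilton's rule: the trait is favored when the sum of r·B over every recipient exceeds the actor's cost C.
r to an offspring = 0.5 (one parent–offspring link: r = (1/2)^1 = 1/2).
r to a grandoffspring = 1/4 (two parent–offspring links: r = (1/2)^2 = 1/4).
r to a first cousin = 0.125 (first cousins share one grandparent pair — two paths of length 4: r = 2·(1/2)^4 = 1/8).
Summing one r·B term per recipient: 3·0.5·0.429 + 3·0.25·0.0406 + 1·0.125·0.495 = 0.735825.
0.735825 < 1.7: the indirect benefit is less than the cost.

No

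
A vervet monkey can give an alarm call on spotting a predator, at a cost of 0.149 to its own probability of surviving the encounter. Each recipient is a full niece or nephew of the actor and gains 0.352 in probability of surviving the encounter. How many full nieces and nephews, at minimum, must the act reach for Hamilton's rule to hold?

2

r to a full niece or nephew = 0.25 (full aunt/uncle↔niece/nephew: two paths of length 3 through the shared grandparent pair: r = 2·(1/2)^3 = 1/4).
Hamilton's rule: n·r·B > C  ⇒  n > C/(r·B) = 0.149/(0.25·0.352) = 1.693.
The smallest integer exceeding 1.693 is 2.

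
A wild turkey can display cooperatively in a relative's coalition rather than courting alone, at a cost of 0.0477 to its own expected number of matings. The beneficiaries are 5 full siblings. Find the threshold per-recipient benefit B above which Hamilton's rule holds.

0.0191

r to a full sibling = 1/2 (full sibs share both parents — two paths of length 2: r = 2·(1/2)^2 = 1/2).
Hamilton's rule with n recipients of equal r: n·r·B > C, so B > C/(n·r) = 0.0477/(5·0.5) = 0.0191.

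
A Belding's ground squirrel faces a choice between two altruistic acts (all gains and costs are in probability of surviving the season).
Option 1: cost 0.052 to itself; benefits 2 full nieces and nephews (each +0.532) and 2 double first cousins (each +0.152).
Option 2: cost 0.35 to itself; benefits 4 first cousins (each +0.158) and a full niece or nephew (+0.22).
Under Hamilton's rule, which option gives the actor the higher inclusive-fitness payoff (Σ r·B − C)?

Option 1

Option 1: r to a full niece or nephew = 0.25.
Option 1: r to a double first cousin = 0.25.
Option 1: Σ r·B − C = (2·0.25·0.532 + 2·0.25·0.152) − 0.052 = 0.29.
Option 2: r to a first cousin = 0.125.
Option 2: r to a full niece or nephew = 0.25.
Option 2: Σ r·B − C = (4·0.125·0.158 + 1·0.25·0.22) − 0.35 = -0.216.
Option 1 has the higher net inclusive-fitness payoff.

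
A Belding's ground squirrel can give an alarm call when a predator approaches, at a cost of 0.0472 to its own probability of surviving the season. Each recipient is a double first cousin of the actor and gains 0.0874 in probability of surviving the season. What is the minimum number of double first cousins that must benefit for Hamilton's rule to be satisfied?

3

r to a double first cousin = 0.25 (double first cousins share both grandparent pairs — four paths of length 4: r = 4·(1/2)^4 = 1/4).
Hamilton's rule: n·r·B > C  ⇒  n > C/(r·B) = 0.0472/(0.25·0.0874) = 2.16.
The smallest integer exceeding 2.16 is 3.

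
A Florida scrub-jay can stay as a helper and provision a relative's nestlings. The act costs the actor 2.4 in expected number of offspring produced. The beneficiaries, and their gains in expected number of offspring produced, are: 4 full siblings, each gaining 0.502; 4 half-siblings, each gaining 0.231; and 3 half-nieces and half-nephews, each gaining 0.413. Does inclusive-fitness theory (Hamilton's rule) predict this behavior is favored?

Hamilton's rule: the trait is favored when the sum of r·B over every recipient exceeds the actor's cost C.
r to a full sibling = 1/2 (full sibs share both parents — two paths of length 2: r = 2·(1/2)^2 = 1/2).
r to a half-sibling = 0.25 (half-sibs share one parent — one path of length 2: r = (1/2)^2 = 1/4).
r to a half-niece or half-nephew = 1/8 (half-aunt/uncle↔niece/nephew: one path of length 3: r = (1/2)^3 = 1/8).
Summing one r·B term per recipient: 4·0.5·0.502 + 4·0.25·0.231 + 3·0.125·0.413 = 1.389875.
1.389875 < 2.4: the indirect benefit is less than the cost.

No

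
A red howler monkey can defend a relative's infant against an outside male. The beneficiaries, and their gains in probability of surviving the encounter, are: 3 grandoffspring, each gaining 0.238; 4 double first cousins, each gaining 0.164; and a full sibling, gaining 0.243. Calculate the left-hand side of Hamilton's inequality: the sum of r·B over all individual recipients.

0.464

r to a grandoffspring = 0.25 (two parent–offspring links: r = (1/2)^2 = 1/4).
r to a double first cousin = 1/4 (double first cousins share both grandparent pairs — four paths of length 4: r = 4·(1/2)^4 = 1/4).
r to a full sibling = 0.5 (full sibs share both parents — two paths of length 2: r = 2·(1/2)^2 = 1/2).
Summing one r·B term per recipient: 3·0.25·0.238 + 4·0.25·0.164 + 1·0.5·0.243 = 0.464.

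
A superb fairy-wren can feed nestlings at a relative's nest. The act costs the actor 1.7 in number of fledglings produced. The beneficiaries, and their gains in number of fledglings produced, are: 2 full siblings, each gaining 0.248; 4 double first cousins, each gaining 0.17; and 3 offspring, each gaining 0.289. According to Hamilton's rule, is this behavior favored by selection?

Hamilton's rule: the trait is favored when the sum of r·B over every recipient exceeds the actor's cost C.
r to a full sibling = 1/2 (full sibs share both parents — two paths of length 2: r = 2·(1/2)^2 = 1/2).
r to a double first cousin = 1/4 (double first cousins share both grandparent pairs — four paths of length 4: r = 4·(1/2)^4 = 1/4).
r to an offspring = 0.5 (one parent–offspring link: r = (1/2)^1 = 1/2).
Summing one r·B term per recipient: 2·0.5·0.248 + 4·0.25·0.17 + 3·0.5·0.289 = 0.8515.
0.8515 < 1.7: the indirect benefit is less than the cost.

No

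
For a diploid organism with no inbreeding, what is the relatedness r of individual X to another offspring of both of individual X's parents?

Each parent–offspring link contributes a factor of 1/2, and independent paths through distinct common ancestors add.
Full sibs share both parents — two paths of length 2: r = 2·(1/2)^2 = 1/2.

0.5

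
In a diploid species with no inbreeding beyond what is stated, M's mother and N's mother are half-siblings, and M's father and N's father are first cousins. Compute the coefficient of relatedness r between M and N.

0.09375

Relatedness sums over independent paths through distinct common ancestors.
M and N are related in two ways: half first cousins through their mothers (r = 1/16) and second cousins through their fathers (r = 1/32).
r = 1/16 + 1/32 = 3/32 = 0.09375.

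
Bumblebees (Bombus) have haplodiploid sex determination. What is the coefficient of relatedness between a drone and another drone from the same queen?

0.5

Haploid brothers each carry a random half of the queen's diploid genome, so on average they share half: r = 1/2.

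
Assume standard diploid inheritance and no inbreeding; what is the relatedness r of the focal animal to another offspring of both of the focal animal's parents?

0.5

Each parent–offspring link contributes a factor of 1/2, and independent paths through distinct common ancestors add.
Full sibs share both parents — two paths of length 2: r = 2·(1/2)^2 = 1/2.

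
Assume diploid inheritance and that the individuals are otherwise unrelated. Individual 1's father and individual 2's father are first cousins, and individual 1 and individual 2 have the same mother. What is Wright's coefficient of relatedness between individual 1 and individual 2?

0.28125

Relatedness sums over independent paths through distinct common ancestors.
Individual 1 and individual 2 are related in two ways: second cousins through their fathers (r = 1/32) and half-sibs through their shared mother (r = 1/4).
r = 1/32 + 1/4 = 0.28125.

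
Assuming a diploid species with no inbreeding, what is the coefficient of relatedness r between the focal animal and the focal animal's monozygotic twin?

Each parent–offspring link contributes a factor of 1/2, and independent paths through distinct common ancestors add.
Monozygotic twins share every allele identical by descent: r = 1.

1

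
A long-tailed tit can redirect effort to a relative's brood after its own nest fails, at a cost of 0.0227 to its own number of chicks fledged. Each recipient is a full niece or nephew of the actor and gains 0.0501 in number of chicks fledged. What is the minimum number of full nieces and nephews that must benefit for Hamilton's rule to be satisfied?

2

r to a full niece or nephew = 0.25 (full aunt/uncle↔niece/nephew: two paths of length 3 through the shared grandparent pair: r = 2·(1/2)^3 = 1/4).
Hamilton's rule: n·r·B > C  ⇒  n > C/(r·B) = 0.0227/(0.25·0.0501) = 1.812.
The smallest integer exceeding 1.812 is 2.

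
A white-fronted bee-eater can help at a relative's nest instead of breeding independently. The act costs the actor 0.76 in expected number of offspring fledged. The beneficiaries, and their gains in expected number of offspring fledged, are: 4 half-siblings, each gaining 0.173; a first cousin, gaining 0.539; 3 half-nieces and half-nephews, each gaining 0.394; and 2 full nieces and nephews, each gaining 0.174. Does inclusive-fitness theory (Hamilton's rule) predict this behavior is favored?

No

Hamilton's rule: the trait is favored when the sum of r·B over every recipient exceeds the actor's cost C.
r to a half-sibling = 0.25 (half-sibs share one parent — one path of length 2: r = (1/2)^2 = 1/4).
r to a first cousin = 1/8 (first cousins share one grandparent pair — two paths of length 4: r = 2·(1/2)^4 = 1/8).
r to a half-niece or half-nephew = 1/8 (half-aunt/uncle↔niece/nephew: one path of length 3: r = (1/2)^3 = 1/8).
r to a full niece or nephew = 0.25 (full aunt/uncle↔niece/nephew: two paths of length 3 through the shared grandparent pair: r = 2·(1/2)^3 = 1/4).
Summing one r·B term per recipient: 4·0.25·0.173 + 1·0.125·0.539 + 3·0.125·0.394 + 2·0.25·0.174 = 0.475125.
0.475125 < 0.76: the indirect benefit is less than the cost.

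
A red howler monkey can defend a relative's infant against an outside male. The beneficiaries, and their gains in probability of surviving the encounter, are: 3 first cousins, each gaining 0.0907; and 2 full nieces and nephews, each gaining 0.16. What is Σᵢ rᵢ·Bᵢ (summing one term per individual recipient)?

0.1140125

r to a first cousin = 1/8 (first cousins share one grandparent pair — two paths of length 4: r = 2·(1/2)^4 = 1/8).
r to a full niece or nephew = 1/4 (full aunt/uncle↔niece/nephew: two paths of length 3 through the shared grandparent pair: r = 2·(1/2)^3 = 1/4).
Summing one r·B term per recipient: 3·0.125·0.0907 + 2·0.25·0.16 = 0.1140125.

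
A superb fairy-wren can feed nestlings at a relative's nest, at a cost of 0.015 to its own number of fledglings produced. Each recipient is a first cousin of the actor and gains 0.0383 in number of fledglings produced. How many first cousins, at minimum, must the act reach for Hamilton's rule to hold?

r to a first cousin = 1/8 (first cousins share one grandparent pair — two paths of length 4: r = 2·(1/2)^4 = 1/8).
Hamilton's rule: n·r·B > C  ⇒  n > C/(r·B) = 0.015/(0.125·0.0383) = 3.133.
The smallest integer exceeding 3.133 is 4.

4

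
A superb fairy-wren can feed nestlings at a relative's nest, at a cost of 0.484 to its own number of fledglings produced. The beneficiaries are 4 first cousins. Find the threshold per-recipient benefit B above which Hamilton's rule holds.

0.968

r to a first cousin = 0.125 (first cousins share one grandparent pair — two paths of length 4: r = 2·(1/2)^4 = 1/8).
Hamilton's rule with n recipients of equal r: n·r·B > C, so B > C/(n·r) = 0.484/(4·0.125) = 0.968.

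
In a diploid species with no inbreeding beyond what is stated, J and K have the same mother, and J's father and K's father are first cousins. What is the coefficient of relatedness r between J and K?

Relatedness sums over independent paths through distinct common ancestors.
J and K are related in two ways: half-sibs through their shared mother (r = 1/4) and second cousins through their fathers (r = 1/32).
r = 1/4 + 1/32 = 0.28125.

0.28125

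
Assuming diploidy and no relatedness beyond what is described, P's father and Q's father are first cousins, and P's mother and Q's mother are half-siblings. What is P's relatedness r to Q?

Relatedness sums over independent paths through distinct common ancestors.
P and Q are related in two ways: second cousins through their fathers (r = 1/32) and half first cousins through their mothers (r = 1/16).
r = 1/32 + 1/16 = 0.09375.

0.09375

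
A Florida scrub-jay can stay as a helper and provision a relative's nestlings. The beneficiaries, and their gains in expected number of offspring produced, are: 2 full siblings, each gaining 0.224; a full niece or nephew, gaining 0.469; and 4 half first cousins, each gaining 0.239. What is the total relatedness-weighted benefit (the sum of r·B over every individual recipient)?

0.401

r to a full sibling = 1/2 (full sibs share both parents — two paths of length 2: r = 2·(1/2)^2 = 1/2).
r to a full niece or nephew = 0.25 (full aunt/uncle↔niece/nephew: two paths of length 3 through the shared grandparent pair: r = 2·(1/2)^3 = 1/4).
r to a half first cousin = 1/16 (half first cousins share one grandparent — one path of length 4: r = (1/2)^4 = 1/16).
Summing one r·B term per recipient: 2·0.5·0.224 + 1·0.25·0.469 + 4·0.0625·0.239 = 0.401.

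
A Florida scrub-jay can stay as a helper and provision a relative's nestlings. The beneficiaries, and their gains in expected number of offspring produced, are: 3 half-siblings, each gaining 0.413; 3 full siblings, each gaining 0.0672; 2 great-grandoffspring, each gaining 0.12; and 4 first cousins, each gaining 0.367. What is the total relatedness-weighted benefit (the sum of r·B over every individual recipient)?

r to a half-sibling = 1/4 (half-sibs share one parent — one path of length 2: r = (1/2)^2 = 1/4).
r to a full sibling = 0.5 (full sibs share both parents — two paths of length 2: r = 2·(1/2)^2 = 1/2).
r to a great-grandoffspring = 1/8 (three parent–offspring links: r = (1/2)^3 = 1/8).
r to a first cousin = 0.125 (first cousins share one grandparent pair — two paths of length 4: r = 2·(1/2)^4 = 1/8).
Summing one r·B term per recipient: 3·0.25·0.413 + 3·0.5·0.0672 + 2·0.125·0.12 + 4·0.125·0.367 = 0.62405.

0.62405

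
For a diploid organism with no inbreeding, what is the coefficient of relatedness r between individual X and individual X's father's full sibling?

Each parent–offspring link contributes a factor of 1/2, and independent paths through distinct common ancestors add.
Full aunt/uncle↔niece/nephew: two paths of length 3 through the shared grandparent pair: r = 2·(1/2)^3 = 1/4.

0.25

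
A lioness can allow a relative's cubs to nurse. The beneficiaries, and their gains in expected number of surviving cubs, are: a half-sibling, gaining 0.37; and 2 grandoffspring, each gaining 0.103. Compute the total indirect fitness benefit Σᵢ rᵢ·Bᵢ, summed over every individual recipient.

0.144

r to a half-sibling = 1/4 (half-sibs share one parent — one path of length 2: r = (1/2)^2 = 1/4).
r to a grandoffspring = 0.25 (two parent–offspring links: r = (1/2)^2 = 1/4).
Summing one r·B term per recipient: 1·0.25·0.37 + 2·0.25·0.103 = 0.144.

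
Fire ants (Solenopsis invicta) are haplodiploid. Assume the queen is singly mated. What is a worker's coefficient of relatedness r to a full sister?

0.75

Haplodiploid full sisters inherit their father's entire haploid genome identically (contributing 1/2) and on average half of their mother's contribution (1/2 · 1/2 = 1/4); r = 1/2 + 1/4 = 3/4.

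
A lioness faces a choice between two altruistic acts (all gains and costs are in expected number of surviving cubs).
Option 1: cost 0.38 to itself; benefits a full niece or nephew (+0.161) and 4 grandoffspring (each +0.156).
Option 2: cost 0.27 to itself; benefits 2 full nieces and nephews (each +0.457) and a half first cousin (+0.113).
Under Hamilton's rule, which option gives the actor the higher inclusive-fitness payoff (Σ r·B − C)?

Option 1: r to a full niece or nephew = 0.25.
Option 1: r to a grandoffspring = 0.25.
Option 1: Σ r·B − C = (1·0.25·0.161 + 4·0.25·0.156) − 0.38 = -0.18375.
Option 2: r to a full niece or nephew = 0.25.
Option 2: r to a half first cousin = 0.0625.
Option 2: Σ r·B − C = (2·0.25·0.457 + 1·0.0625·0.113) − 0.27 = -0.0344375.
Option 2 has the higher net inclusive-fitness payoff.

Option 2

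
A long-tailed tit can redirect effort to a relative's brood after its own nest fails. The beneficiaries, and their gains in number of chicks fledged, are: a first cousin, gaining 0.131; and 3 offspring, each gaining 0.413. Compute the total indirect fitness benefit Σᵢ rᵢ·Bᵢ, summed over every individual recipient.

r to a first cousin = 0.125 (first cousins share one grandparent pair — two paths of length 4: r = 2·(1/2)^4 = 1/8).
r to an offspring = 0.5 (one parent–offspring link: r = (1/2)^1 = 1/2).
Summing one r·B term per recipient: 1·0.125·0.131 + 3·0.5·0.413 = 0.635875.

0.635875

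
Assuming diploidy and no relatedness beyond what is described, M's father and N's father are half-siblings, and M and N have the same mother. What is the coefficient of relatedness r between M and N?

Independent pedigree routes through distinct common ancestors add.
M and N are related in two ways: half first cousins through their fathers (r = 1/16) and half-sibs through their shared mother (r = 1/4).
r = 1/16 + 1/4 = 0.3125.

0.3125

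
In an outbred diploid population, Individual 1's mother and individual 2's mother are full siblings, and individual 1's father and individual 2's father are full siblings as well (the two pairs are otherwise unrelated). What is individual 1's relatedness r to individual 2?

0.25

With two independent routes of shared ancestry, r is the sum of the two contributions.
Individual 1 and individual 2 are related in two ways: first cousins through their mothers (r = 1/8) and first cousins through their fathers (r = 1/8) — i.e. double first cousins.
r = 1/8 + 1/8 = 0.25.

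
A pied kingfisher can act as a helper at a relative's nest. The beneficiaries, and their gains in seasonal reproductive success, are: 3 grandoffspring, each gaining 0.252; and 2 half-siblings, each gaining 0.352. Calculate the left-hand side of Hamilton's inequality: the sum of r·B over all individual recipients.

r to a grandoffspring = 1/4 (two parent–offspring links: r = (1/2)^2 = 1/4).
r to a half-sibling = 1/4 (half-sibs share one parent — one path of length 2: r = (1/2)^2 = 1/4).
Summing one r·B term per recipient: 3·0.25·0.252 + 2·0.25·0.352 = 0.365.

0.365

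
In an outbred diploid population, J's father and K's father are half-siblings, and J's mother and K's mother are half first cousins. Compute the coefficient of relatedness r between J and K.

With two independent routes of shared ancestry, r is the sum of the two contributions.
J and K are related in two ways: half first cousins through their fathers (r = 1/16) and half second cousins through their mothers (r = 1/64).
r = 1/16 + 1/64 = 0.078125.

0.078125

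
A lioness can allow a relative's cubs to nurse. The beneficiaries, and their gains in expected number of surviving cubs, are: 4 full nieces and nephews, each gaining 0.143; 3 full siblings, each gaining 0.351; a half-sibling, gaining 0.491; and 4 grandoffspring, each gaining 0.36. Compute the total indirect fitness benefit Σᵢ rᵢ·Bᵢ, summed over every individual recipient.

1.15225

r to a full niece or nephew = 1/4 (full aunt/uncle↔niece/nephew: two paths of length 3 through the shared grandparent pair: r = 2·(1/2)^3 = 1/4).
r to a full sibling = 1/2 (full sibs share both parents — two paths of length 2: r = 2·(1/2)^2 = 1/2).
r to a half-sibling = 1/4 (half-sibs share one parent — one path of length 2: r = (1/2)^2 = 1/4).
r to a grandoffspring = 0.25 (two parent–offspring links: r = (1/2)^2 = 1/4).
Summing one r·B term per recipient: 4·0.25·0.143 + 3·0.5·0.351 + 1·0.25·0.491 + 4·0.25·0.36 = 1.15225.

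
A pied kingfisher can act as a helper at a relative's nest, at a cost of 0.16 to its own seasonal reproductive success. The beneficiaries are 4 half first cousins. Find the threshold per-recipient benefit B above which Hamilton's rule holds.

r to a half first cousin = 0.0625 (half first cousins share one grandparent — one path of length 4: r = (1/2)^4 = 1/16).
Hamilton's rule with n recipients of equal r: n·r·B > C, so B > C/(n·r) = 0.16/(4·0.0625) = 0.64.

0.64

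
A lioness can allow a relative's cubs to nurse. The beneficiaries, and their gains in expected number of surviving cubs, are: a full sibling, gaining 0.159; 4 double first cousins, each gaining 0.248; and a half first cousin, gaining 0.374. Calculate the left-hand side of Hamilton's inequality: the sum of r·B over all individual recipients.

r to a full sibling = 1/2 (full sibs share both parents — two paths of length 2: r = 2·(1/2)^2 = 1/2).
r to a double first cousin = 1/4 (double first cousins share both grandparent pairs — four paths of length 4: r = 4·(1/2)^4 = 1/4).
r to a half first cousin = 0.0625 (half first cousins share one grandparent — one path of length 4: r = (1/2)^4 = 1/16).
Summing one r·B term per recipient: 1·0.5·0.159 + 4·0.25·0.248 + 1·0.0625·0.374 = 0.350875.

0.350875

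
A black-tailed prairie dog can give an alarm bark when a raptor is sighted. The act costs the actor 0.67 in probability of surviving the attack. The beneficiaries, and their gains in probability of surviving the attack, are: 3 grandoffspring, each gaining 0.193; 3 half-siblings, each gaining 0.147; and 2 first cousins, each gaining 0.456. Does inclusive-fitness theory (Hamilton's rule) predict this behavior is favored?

No

Hamilton's rule: the trait is favored when the sum of r·B over every recipient exceeds the actor's cost C.
r to a grandoffspring = 0.25 (two parent–offspring links: r = (1/2)^2 = 1/4).
r to a half-sibling = 0.25 (half-sibs share one parent — one path of length 2: r = (1/2)^2 = 1/4).
r to a first cousin = 0.125 (first cousins share one grandparent pair — two paths of length 4: r = 2·(1/2)^4 = 1/8).
Summing one r·B term per recipient: 3·0.25·0.193 + 3·0.25·0.147 + 2·0.125·0.456 = 0.369.
0.369 < 0.67: the indirect benefit is less than the cost.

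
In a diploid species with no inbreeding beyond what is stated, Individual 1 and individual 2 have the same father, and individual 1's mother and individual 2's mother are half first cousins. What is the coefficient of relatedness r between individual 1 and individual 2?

Relatedness sums over independent paths through distinct common ancestors.
Individual 1 and individual 2 are related in two ways: half-sibs through their shared father (r = 1/4) and half second cousins through their mothers (r = 1/64).
r = 1/4 + 1/64 = 0.265625.

0.265625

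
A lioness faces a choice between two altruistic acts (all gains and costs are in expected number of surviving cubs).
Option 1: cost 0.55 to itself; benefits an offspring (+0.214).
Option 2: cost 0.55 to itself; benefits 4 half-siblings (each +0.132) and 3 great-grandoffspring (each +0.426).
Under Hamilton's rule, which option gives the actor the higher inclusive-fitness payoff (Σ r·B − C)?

Option 1: r to an offspring = 0.5.
Option 1: Σ r·B − C = (1·0.5·0.214) − 0.55 = -0.443.
Option 2: r to a half-sibling = 0.25.
Option 2: r to a great-grandoffspring = 0.125.
Option 2: Σ r·B − C = (4·0.25·0.132 + 3·0.125·0.426) − 0.55 = -0.25825.
Option 2 has the higher net inclusive-fitness payoff.

Option 2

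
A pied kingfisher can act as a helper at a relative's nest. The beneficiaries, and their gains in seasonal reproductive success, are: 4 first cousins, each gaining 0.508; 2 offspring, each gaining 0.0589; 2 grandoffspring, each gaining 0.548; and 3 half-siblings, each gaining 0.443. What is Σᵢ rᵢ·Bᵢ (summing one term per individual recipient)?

r to a first cousin = 1/8 (first cousins share one grandparent pair — two paths of length 4: r = 2·(1/2)^4 = 1/8).
r to an offspring = 0.5 (one parent–offspring link: r = (1/2)^1 = 1/2).
r to a grandoffspring = 0.25 (two parent–offspring links: r = (1/2)^2 = 1/4).
r to a half-sibling = 1/4 (half-sibs share one parent — one path of length 2: r = (1/2)^2 = 1/4).
Summing one r·B term per recipient: 4·0.125·0.508 + 2·0.5·0.0589 + 2·0.25·0.548 + 3·0.25·0.443 = 0.91915.

0.91915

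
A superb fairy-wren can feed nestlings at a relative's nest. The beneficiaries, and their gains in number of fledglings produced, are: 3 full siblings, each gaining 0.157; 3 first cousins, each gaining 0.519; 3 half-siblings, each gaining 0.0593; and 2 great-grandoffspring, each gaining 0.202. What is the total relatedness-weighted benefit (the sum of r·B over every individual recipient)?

r to a full sibling = 0.5 (full sibs share both parents — two paths of length 2: r = 2·(1/2)^2 = 1/2).
r to a first cousin = 0.125 (first cousins share one grandparent pair — two paths of length 4: r = 2·(1/2)^4 = 1/8).
r to a half-sibling = 0.25 (half-sibs share one parent — one path of length 2: r = (1/2)^2 = 1/4).
r to a great-grandoffspring = 0.125 (three parent–offspring links: r = (1/2)^3 = 1/8).
Summing one r·B term per recipient: 3·0.5·0.157 + 3·0.125·0.519 + 3·0.25·0.0593 + 2·0.125·0.202 = 0.5251.

0.5251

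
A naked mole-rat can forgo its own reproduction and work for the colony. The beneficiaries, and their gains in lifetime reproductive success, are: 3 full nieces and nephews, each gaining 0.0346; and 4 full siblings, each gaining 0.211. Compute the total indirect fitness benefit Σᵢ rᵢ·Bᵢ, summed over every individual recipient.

r to a full niece or nephew = 0.25 (full aunt/uncle↔niece/nephew: two paths of length 3 through the shared grandparent pair: r = 2·(1/2)^3 = 1/4).
r to a full sibling = 1/2 (full sibs share both parents — two paths of length 2: r = 2·(1/2)^2 = 1/2).
Summing one r·B term per recipient: 3·0.25·0.0346 + 4·0.5·0.211 = 0.44795.

0.44795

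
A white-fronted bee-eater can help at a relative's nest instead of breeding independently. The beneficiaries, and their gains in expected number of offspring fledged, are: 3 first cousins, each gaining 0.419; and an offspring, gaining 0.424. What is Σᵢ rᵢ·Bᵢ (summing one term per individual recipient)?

r to a first cousin = 0.125 (first cousins share one grandparent pair — two paths of length 4: r = 2·(1/2)^4 = 1/8).
r to an offspring = 0.5 (one parent–offspring link: r = (1/2)^1 = 1/2).
Summing one r·B term per recipient: 3·0.125·0.419 + 1·0.5·0.424 = 0.369125.

0.369125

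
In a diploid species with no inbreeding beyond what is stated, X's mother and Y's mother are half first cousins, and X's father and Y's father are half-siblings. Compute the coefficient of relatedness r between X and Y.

Relatedness sums over independent paths through distinct common ancestors.
X and Y are related in two ways: half second cousins through their mothers (r = 1/64) and half first cousins through their fathers (r = 1/16).
r = 1/64 + 1/16 = 5/64 = 0.078125.

0.078125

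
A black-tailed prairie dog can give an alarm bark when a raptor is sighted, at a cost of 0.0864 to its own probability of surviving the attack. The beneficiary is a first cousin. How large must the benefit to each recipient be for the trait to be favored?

r to a first cousin = 0.125 (first cousins share one grandparent pair — two paths of length 4: r = 2·(1/2)^4 = 1/8).
Hamilton's rule with n recipients of equal r: n·r·B > C, so B > C/(n·r) = 0.0864/(1·0.125) = 0.6912.

0.6912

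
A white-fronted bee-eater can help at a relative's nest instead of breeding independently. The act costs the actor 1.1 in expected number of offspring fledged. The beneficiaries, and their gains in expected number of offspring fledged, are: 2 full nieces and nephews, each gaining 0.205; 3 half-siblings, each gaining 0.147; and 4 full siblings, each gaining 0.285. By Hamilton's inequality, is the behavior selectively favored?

No

Hamilton's rule: the trait is favored when the sum of r·B over every recipient exceeds the actor's cost C.
r to a full niece or nephew = 0.25 (full aunt/uncle↔niece/nephew: two paths of length 3 through the shared grandparent pair: r = 2·(1/2)^3 = 1/4).
r to a half-sibling = 1/4 (half-sibs share one parent — one path of length 2: r = (1/2)^2 = 1/4).
r to a full sibling = 1/2 (full sibs share both parents — two paths of length 2: r = 2·(1/2)^2 = 1/2).
Summing one r·B term per recipient: 2·0.25·0.205 + 3·0.25·0.147 + 4·0.5·0.285 = 0.78275.
0.78275 < 1.1: the indirect benefit is less than the cost.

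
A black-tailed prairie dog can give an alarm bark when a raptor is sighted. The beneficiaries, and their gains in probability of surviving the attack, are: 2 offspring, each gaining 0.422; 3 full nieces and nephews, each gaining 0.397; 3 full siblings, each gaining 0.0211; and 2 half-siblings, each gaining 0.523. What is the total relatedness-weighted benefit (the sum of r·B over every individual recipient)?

1.0129

r to an offspring = 0.5 (one parent–offspring link: r = (1/2)^1 = 1/2).
r to a full niece or nephew = 1/4 (full aunt/uncle↔niece/nephew: two paths of length 3 through the shared grandparent pair: r = 2·(1/2)^3 = 1/4).
r to a full sibling = 1/2 (full sibs share both parents — two paths of length 2: r = 2·(1/2)^2 = 1/2).
r to a half-sibling = 1/4 (half-sibs share one parent — one path of length 2: r = (1/2)^2 = 1/4).
Summing one r·B term per recipient: 2·0.5·0.422 + 3·0.25·0.397 + 3·0.5·0.0211 + 2·0.25·0.523 = 1.0129.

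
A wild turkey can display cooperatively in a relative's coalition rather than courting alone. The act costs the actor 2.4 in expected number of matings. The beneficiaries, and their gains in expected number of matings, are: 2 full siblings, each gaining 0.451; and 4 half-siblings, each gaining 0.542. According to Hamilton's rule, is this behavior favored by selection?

Hamilton's rule: the trait is favored when the sum of r·B over every recipient exceeds the actor's cost C.
r to a full sibling = 0.5 (full sibs share both parents — two paths of length 2: r = 2·(1/2)^2 = 1/2).
r to a half-sibling = 0.25 (half-sibs share one parent — one path of length 2: r = (1/2)^2 = 1/4).
Summing one r·B term per recipient: 2·0.5·0.451 + 4·0.25·0.542 = 0.993.
0.993 < 2.4: the indirect benefit is less than the cost.

No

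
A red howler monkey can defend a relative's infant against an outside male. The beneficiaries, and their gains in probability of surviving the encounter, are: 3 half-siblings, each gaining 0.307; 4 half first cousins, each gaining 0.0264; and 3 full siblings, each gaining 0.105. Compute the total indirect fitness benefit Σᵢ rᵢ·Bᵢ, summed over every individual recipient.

0.39435

r to a half-sibling = 0.25 (half-sibs share one parent — one path of length 2: r = (1/2)^2 = 1/4).
r to a half first cousin = 0.0625 (half first cousins share one grandparent — one path of length 4: r = (1/2)^4 = 1/16).
r to a full sibling = 1/2 (full sibs share both parents — two paths of length 2: r = 2·(1/2)^2 = 1/2).
Summing one r·B term per recipient: 3·0.25·0.307 + 4·0.0625·0.0264 + 3·0.5·0.105 = 0.39435.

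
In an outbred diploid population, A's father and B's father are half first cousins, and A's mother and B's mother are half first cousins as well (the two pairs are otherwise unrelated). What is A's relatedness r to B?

Wright's path rule: contributions from independent ancestry routes add.
A and B are related in two ways: half second cousins through their fathers (r = 1/64) and half second cousins through their mothers (r = 1/64).
r = 1/64 + 1/64 = 0.03125.

0.03125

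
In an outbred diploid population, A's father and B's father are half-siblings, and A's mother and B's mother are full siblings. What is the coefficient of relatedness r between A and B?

Wright's path rule: contributions from independent ancestry routes add.
A and B are related in two ways: half first cousins through their fathers (r = 1/16) and first cousins through their mothers (r = 1/8).
r = 1/16 + 1/8 = 3/16 = 0.1875.

0.1875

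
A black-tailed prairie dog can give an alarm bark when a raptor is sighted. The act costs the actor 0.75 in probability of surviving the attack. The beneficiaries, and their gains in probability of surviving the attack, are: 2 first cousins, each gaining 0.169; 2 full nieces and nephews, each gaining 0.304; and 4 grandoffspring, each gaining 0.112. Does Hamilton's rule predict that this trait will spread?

Hamilton's rule: the trait is favored when the sum of r·B over every recipient exceeds the actor's cost C.
r to a first cousin = 1/8 (first cousins share one grandparent pair — two paths of length 4: r = 2·(1/2)^4 = 1/8).
r to a full niece or nephew = 1/4 (full aunt/uncle↔niece/nephew: two paths of length 3 through the shared grandparent pair: r = 2·(1/2)^3 = 1/4).
r to a grandoffspring = 0.25 (two parent–offspring links: r = (1/2)^2 = 1/4).
Summing one r·B term per recipient: 2·0.125·0.169 + 2·0.25·0.304 + 4·0.25·0.112 = 0.30625.
0.30625 < 0.75: the indirect benefit is less than the cost.

No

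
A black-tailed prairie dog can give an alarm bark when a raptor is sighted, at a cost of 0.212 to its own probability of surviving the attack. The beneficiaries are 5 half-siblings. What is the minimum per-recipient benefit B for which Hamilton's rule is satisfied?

0.1696

r to a half-sibling = 1/4 (half-sibs share one parent — one path of length 2: r = (1/2)^2 = 1/4).
Hamilton's rule with n recipients of equal r: n·r·B > C, so B > C/(n·r) = 0.212/(5·0.25) = 0.1696.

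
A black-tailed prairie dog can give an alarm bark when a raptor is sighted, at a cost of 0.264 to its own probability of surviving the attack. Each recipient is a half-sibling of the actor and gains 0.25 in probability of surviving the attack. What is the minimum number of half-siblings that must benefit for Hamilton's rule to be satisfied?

r to a half-sibling = 1/4 (half-sibs share one parent — one path of length 2: r = (1/2)^2 = 1/4).
Hamilton's rule: n·r·B > C  ⇒  n > C/(r·B) = 0.264/(0.25·0.25) = 4.224.
The smallest integer exceeding 4.224 is 5.

5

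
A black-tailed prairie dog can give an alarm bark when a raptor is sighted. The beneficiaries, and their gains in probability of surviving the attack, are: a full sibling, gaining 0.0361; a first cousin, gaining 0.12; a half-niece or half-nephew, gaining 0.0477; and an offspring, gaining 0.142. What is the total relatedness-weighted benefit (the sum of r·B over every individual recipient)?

r to a full sibling = 0.5 (full sibs share both parents — two paths of length 2: r = 2·(1/2)^2 = 1/2).
r to a first cousin = 0.125 (first cousins share one grandparent pair — two paths of length 4: r = 2·(1/2)^4 = 1/8).
r to a half-niece or half-nephew = 1/8 (half-aunt/uncle↔niece/nephew: one path of length 3: r = (1/2)^3 = 1/8).
r to an offspring = 0.5 (one parent–offspring link: r = (1/2)^1 = 1/2).
Summing one r·B term per recipient: 1·0.5·0.0361 + 1·0.125·0.12 + 1·0.125·0.0477 + 1·0.5·0.142 = 0.1100125.

0.1100125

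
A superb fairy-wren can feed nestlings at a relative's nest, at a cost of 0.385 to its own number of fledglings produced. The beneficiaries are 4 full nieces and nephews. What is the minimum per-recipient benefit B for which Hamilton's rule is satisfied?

0.385

r to a full niece or nephew = 1/4 (full aunt/uncle↔niece/nephew: two paths of length 3 through the shared grandparent pair: r = 2·(1/2)^3 = 1/4).
Hamilton's rule with n recipients of equal r: n·r·B > C, so B > C/(n·r) = 0.385/(4·0.25) = 0.385.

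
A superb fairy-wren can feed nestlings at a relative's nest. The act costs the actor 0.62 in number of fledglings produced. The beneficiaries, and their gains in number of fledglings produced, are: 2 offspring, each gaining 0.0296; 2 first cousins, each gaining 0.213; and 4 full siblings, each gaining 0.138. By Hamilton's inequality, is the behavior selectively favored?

No

Hamilton's rule: the trait is favored when the sum of r·B over every recipient exceeds the actor's cost C.
r to an offspring = 0.5 (one parent–offspring link: r = (1/2)^1 = 1/2).
r to a first cousin = 1/8 (first cousins share one grandparent pair — two paths of length 4: r = 2·(1/2)^4 = 1/8).
r to a full sibling = 0.5 (full sibs share both parents — two paths of length 2: r = 2·(1/2)^2 = 1/2).
Summing one r·B term per recipient: 2·0.5·0.0296 + 2·0.125·0.213 + 4·0.5·0.138 = 0.35885.
0.35885 < 0.62: the indirect benefit is less than the cost.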